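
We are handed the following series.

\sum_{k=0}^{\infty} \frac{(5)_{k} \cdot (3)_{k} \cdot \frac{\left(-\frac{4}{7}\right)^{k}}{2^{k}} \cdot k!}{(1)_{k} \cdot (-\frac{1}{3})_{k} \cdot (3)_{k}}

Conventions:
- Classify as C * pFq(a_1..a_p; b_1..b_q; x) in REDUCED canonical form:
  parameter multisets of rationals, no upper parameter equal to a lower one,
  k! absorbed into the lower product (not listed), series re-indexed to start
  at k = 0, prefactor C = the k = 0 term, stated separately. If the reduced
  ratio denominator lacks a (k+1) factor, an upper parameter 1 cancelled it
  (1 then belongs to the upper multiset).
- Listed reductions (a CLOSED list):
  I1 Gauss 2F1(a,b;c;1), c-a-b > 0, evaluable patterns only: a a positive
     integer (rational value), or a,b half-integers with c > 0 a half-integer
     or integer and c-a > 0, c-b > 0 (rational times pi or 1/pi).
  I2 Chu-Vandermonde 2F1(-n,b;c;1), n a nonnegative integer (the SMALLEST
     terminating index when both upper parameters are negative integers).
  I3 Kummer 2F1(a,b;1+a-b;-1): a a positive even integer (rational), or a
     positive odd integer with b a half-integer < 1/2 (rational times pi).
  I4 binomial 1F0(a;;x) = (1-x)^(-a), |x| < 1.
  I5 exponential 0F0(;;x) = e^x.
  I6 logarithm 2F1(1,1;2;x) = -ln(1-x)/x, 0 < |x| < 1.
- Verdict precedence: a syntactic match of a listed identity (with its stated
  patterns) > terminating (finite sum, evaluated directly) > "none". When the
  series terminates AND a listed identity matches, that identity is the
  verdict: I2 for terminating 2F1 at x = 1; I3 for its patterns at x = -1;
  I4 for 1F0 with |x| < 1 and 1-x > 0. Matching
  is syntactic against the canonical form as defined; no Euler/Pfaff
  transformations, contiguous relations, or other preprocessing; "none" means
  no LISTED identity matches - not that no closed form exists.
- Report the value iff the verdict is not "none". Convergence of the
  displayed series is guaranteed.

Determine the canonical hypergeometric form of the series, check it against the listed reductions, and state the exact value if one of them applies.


x = -\frac{2}{7} here; the reduced form reads 2F1, upper {1, 5}, lower {-\frac{1}{3}}, C = 1. Verdict: none. No listed pattern accepts 2F1(1, 5; -\frac{1}{3}; -\frac{2}{7}).

Key observation: t_0 = 1 here, and the two k-th powers (C = 1) combine into one argument.
Consecutive-term ratio: r(k) = -\frac{2}{7} * (k+1) (k+5) / [(k-\frac{1}{3}) (k+1)] - rational in k, leading ratio -\frac{2}{7}; with t_0 = 1, classification follows.


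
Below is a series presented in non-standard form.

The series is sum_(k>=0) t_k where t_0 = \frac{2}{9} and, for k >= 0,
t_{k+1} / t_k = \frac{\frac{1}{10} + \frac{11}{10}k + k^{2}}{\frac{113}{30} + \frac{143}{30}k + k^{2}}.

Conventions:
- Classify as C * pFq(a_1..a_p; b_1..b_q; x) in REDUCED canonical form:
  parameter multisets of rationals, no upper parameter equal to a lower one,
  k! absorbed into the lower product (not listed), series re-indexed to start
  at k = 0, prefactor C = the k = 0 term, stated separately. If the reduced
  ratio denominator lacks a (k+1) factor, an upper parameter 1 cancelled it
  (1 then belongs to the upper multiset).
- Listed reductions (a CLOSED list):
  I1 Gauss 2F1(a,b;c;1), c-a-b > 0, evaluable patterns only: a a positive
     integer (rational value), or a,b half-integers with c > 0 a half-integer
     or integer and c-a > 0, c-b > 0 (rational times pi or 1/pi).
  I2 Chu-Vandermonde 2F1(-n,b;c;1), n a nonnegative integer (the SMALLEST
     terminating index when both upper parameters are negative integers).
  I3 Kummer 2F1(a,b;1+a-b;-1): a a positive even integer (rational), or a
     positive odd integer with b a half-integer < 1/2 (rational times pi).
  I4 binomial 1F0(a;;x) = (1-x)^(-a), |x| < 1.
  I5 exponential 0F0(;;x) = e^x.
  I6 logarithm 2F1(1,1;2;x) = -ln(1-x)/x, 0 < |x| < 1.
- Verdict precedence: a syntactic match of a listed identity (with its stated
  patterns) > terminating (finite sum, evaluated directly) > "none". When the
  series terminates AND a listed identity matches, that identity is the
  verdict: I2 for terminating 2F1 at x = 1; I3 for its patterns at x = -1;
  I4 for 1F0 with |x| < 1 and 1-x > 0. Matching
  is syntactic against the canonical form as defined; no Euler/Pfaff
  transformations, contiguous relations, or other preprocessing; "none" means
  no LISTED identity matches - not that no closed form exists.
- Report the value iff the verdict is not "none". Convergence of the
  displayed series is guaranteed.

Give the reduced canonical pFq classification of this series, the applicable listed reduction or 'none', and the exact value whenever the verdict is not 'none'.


Canonical form: C = \frac{2}{9} times 2F1 with upper {\frac{1}{10}, 1}, lower {\frac{113}{30}}, x = 1. Verdict: Gauss's theorem (I1) fires (x = 1: the Gamma ratio telescopes since c-a-b = 8/3 > 0 and a = 1 in Z>0). Its exact value is \frac{83}{360}.

First insight: x = 1 and factor the ratio over Q (C = 2/9): negated roots = parameters.
Step ratio: r(k) = 1 * (k+\frac{1}{10}) (k+1) / [(k+\frac{113}{30}) (k+1)] - poly over poly, x = 1 from leading terms; C = \frac{2}{9} at k = 0.


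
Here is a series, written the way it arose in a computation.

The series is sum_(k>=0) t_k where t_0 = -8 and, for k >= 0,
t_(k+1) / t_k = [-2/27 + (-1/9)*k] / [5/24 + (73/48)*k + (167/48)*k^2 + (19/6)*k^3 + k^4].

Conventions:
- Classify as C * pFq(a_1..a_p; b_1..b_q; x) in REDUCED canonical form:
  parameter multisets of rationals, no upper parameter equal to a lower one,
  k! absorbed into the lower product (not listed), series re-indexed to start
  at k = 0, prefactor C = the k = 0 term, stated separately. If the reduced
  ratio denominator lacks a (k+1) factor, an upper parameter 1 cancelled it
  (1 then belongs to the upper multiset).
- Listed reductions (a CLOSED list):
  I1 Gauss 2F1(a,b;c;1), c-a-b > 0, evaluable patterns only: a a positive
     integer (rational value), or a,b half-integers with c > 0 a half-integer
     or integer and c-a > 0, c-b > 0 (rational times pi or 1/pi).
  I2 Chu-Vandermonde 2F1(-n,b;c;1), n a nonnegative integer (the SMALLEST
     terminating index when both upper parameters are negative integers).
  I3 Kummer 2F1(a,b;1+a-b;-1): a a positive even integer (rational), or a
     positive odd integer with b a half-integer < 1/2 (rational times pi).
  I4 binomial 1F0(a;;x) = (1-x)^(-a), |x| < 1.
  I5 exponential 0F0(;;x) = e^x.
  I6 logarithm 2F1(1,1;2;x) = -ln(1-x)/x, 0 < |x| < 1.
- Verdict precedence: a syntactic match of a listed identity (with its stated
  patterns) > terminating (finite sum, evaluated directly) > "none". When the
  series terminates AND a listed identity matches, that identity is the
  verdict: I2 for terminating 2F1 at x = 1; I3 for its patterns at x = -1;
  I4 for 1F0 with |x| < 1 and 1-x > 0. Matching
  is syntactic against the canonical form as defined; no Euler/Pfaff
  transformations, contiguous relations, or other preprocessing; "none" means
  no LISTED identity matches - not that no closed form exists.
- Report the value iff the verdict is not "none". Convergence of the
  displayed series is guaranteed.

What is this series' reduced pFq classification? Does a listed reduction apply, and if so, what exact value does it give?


At argument -1/9: a 0F2 with upper {-}, lower {1/4, 5/4}, scaled by C = -8. Verdict: none here - no I1-I6 shape fits x = -1/9 with lower {1/4, 5/4}.

Key observation: t_0 = -8 here, and cancel k + 2/3 from the displayed ratio first; then prefactor -8.
Consecutive-term ratio: r(k) = (-1/9) * 1 / [(k+1/4) (k+5/4) (k+1)] - poly over poly, x = (-1/9) from leading terms; C = -8 at k = 0.


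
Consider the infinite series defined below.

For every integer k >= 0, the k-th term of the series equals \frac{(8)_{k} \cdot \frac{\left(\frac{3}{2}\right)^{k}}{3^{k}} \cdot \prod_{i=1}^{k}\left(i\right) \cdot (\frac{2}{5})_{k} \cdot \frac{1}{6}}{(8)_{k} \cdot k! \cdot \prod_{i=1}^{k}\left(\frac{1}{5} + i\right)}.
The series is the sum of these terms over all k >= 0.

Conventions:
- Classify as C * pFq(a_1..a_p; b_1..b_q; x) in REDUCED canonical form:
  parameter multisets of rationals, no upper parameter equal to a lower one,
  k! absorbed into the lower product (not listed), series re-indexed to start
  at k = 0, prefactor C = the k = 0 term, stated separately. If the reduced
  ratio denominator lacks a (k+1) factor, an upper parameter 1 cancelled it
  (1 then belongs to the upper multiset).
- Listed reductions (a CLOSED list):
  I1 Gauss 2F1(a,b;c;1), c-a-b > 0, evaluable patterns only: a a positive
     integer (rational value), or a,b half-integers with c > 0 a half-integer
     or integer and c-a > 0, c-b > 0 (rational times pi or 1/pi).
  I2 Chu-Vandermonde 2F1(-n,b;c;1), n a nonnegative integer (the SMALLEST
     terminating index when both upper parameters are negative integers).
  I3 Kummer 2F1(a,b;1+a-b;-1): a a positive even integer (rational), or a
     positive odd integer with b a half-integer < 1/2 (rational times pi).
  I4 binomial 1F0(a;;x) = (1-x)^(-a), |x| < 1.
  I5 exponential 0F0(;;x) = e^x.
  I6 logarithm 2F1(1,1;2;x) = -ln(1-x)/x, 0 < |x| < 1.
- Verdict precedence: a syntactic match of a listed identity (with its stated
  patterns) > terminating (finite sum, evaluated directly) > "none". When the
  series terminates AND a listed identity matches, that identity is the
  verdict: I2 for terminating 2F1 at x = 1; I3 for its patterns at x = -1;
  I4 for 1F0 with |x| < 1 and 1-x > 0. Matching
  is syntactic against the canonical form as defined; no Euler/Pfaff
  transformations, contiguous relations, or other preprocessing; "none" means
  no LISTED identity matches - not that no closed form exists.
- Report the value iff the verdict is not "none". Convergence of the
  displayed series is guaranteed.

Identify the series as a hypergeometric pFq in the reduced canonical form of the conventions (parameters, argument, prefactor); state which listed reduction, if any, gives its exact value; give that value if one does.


Prefactor \frac{1}{6}, argument \frac{1}{2}: 2F1 with upper {\frac{2}{5}, 1} over lower {\frac{6}{5}}. Verdict: none - at argument \frac{1}{2} the multisets {\frac{2}{5}, 1} ; {\frac{6}{5}} match no listed identity.

Key step: from the first term \frac{1}{6}: the two k-th powers (prefactor 1/6) combine into one argument.
Ratio: r(k) = \frac{1}{2} * (k+\frac{2}{5}) (k+1) / [(k+\frac{6}{5}) (k+1)] - poly over poly, x = \frac{1}{2} from leading terms; C = \frac{1}{6} at k = 0.


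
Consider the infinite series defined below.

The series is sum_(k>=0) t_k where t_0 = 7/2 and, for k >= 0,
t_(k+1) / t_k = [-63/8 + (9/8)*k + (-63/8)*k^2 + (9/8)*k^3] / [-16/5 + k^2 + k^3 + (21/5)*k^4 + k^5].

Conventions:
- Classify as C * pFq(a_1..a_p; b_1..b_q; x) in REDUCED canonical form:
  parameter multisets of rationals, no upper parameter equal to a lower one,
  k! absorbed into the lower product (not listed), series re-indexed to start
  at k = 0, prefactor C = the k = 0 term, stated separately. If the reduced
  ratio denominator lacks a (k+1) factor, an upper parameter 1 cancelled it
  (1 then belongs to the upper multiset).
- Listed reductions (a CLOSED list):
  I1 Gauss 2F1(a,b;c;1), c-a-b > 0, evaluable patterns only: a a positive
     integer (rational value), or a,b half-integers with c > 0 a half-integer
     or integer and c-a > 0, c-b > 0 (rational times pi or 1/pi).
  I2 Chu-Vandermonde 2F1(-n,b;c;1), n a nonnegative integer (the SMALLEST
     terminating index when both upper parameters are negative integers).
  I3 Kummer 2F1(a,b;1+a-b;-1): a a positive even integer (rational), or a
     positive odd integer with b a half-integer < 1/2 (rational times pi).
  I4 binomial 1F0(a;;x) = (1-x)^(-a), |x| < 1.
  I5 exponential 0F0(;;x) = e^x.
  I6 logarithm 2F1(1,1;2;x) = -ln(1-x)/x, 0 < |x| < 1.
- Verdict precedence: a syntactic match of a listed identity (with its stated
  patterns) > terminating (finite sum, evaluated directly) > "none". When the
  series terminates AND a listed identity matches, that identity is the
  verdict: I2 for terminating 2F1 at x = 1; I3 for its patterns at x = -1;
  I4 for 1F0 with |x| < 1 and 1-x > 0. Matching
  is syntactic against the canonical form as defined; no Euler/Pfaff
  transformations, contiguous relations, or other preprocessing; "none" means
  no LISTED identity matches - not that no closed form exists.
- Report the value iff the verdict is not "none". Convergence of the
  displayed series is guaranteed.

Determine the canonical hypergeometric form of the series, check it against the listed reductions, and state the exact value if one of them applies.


First insight: x = (9/8) and the expanded ratio factors over Q; C = 7/2, roots give parameters.
Consecutive-term ratio: r(k) = (9/8) * (k-7) / [(k-4/5) (k+4) (k+1)] - poly over poly, x = (9/8) from leading terms; C = 7/2 at k = 0.

The series (x = 9/8) is 1F2: upper {-7}, lower {-4/5, 4}, prefactor 7/2. Verdict: terminating - upper parameter -7 makes this a finite sum (last index 7), evaluated exactly. Its exact value is -1365426645262753/137576392425472.


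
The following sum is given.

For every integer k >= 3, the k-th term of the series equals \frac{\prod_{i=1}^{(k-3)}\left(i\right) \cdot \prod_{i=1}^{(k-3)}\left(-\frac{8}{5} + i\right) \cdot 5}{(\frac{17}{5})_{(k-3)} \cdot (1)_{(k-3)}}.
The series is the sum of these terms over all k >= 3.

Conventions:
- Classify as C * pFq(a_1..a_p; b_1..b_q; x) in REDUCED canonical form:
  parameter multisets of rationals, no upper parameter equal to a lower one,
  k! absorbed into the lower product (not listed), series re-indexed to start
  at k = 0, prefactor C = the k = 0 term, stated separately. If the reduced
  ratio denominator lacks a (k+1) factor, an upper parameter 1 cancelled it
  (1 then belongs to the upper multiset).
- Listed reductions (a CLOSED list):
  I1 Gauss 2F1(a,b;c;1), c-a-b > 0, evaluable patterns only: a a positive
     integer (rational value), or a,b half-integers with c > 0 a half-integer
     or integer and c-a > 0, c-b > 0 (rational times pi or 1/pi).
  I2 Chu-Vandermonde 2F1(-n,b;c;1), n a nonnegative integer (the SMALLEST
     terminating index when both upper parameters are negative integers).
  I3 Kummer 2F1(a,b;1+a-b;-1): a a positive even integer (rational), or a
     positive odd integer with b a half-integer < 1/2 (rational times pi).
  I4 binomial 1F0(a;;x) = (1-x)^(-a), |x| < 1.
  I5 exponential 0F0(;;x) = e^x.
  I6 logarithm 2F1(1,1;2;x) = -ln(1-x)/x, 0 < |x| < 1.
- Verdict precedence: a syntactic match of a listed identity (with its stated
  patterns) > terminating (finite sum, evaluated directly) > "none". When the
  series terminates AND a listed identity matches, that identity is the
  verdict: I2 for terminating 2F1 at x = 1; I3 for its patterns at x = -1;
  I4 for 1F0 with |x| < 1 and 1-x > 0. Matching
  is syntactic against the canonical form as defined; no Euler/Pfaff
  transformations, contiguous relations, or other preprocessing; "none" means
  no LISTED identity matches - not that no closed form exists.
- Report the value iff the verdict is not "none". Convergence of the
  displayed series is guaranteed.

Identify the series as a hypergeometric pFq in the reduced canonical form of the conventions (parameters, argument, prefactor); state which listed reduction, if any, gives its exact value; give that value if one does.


The series (x = 1) is 2F1: upper {-\frac{3}{5}, 1}, lower {\frac{17}{5}}, prefactor 5. Verdict: the Gauss summation I1 fires (x = 1: the Gamma ratio telescopes since c-a-b = 3 > 0 and a = 1 in Z>0). Hence: 4.

First insight: t_0 = 5 here, and (1)_k (C = 5, x = 1) is k! itself.
Step ratio: r(k) = 1 * (k-\frac{3}{5}) (k+1) / [(k+\frac{17}{5}) (k+1)] - poly over poly, x = 1 from leading terms; C = 5 at k = 0.


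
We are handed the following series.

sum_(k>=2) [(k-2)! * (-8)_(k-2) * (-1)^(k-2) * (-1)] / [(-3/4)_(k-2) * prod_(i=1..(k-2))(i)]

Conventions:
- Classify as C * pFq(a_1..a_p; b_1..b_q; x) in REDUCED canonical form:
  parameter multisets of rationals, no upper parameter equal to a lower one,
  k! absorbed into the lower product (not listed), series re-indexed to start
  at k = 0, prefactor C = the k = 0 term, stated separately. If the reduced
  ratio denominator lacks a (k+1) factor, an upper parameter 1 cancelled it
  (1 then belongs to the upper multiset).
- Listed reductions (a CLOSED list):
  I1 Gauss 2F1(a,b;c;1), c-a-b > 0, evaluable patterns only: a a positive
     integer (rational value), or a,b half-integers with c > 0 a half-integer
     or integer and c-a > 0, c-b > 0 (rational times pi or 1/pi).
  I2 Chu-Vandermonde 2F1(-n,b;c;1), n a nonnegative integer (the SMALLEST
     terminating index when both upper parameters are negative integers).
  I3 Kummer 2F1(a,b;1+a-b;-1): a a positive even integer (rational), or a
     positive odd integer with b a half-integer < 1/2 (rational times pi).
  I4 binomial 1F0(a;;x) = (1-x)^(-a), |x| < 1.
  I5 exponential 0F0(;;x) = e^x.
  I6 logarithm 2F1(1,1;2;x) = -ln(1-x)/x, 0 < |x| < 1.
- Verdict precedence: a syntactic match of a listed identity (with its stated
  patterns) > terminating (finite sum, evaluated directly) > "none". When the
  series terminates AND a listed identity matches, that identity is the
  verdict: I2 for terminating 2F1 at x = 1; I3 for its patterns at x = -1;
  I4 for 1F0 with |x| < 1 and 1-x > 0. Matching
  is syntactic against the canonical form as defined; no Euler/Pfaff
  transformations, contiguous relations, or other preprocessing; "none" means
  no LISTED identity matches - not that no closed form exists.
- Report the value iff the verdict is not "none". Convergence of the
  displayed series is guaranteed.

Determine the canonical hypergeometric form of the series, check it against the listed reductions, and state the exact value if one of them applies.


This is -1 * 2F1(-8, 1; -3/4; -1) in reduced canonical form. Verdict: terminating - no listed pattern fits, but -8 in the upper list cuts the series at k = 8; direct evaluation. Value: 638443043/49725.

The tell: t_0 = -1 here, and the product of the first k integers (C = -1) is k!.
Ratio: r(k) = (-1) * (k-8) (k+1) / [(k-3/4) (k+1)] - rational in k, leading ratio (-1); with t_0 = -1, classification follows.


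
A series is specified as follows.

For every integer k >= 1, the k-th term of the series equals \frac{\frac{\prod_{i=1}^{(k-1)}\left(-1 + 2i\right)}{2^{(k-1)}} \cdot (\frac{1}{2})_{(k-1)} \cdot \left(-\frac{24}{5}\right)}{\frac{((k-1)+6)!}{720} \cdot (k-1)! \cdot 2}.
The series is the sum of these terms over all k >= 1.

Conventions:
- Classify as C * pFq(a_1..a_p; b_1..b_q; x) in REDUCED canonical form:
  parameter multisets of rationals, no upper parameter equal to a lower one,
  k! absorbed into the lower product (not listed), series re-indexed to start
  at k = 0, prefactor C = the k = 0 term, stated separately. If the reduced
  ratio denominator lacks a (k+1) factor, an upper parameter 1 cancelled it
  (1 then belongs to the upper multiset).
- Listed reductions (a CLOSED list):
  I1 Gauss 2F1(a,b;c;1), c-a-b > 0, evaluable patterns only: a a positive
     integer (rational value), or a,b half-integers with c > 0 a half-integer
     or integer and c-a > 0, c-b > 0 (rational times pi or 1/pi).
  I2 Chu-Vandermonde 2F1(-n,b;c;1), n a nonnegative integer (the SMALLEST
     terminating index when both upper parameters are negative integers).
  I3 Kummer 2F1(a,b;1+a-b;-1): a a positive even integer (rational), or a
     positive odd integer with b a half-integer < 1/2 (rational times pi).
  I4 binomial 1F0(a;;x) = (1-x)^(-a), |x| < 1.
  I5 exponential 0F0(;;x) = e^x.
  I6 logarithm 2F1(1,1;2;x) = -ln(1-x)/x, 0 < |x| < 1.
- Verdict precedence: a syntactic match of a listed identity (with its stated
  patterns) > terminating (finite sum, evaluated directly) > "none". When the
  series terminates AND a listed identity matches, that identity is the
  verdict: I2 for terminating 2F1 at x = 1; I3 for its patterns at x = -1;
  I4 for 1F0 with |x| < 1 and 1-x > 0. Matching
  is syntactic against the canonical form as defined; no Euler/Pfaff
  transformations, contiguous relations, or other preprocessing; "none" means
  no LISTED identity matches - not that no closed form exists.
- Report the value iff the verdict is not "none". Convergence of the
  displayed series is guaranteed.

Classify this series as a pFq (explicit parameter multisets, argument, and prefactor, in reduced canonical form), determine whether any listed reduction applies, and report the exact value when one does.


x = 1 here; the reduced form reads 2F1, upper {\frac{1}{2}, \frac{1}{2}}, lower {7}, C = -\frac{12}{5}. Verdict: Gauss's theorem I1 (half-integer case) fires (x = 1; upper {\frac{1}{2}, \frac{1}{2}} half-integers, c = 7 in the evaluable pattern). Sum: \left(-\frac{2097152}{266805}\right) / \pi.

The tell: t_0 = -\frac{12}{5} here, and the denominator's factorial ratio (prefactor -12/5) is a lower Pochhammer.
Adjacent-term ratio: r(k) = 1 * (k+\frac{1}{2}) (k+\frac{1}{2}) / [(k+7) (k+1)] - rational in k, leading ratio 1; with t_0 = -\frac{12}{5}, classification follows.


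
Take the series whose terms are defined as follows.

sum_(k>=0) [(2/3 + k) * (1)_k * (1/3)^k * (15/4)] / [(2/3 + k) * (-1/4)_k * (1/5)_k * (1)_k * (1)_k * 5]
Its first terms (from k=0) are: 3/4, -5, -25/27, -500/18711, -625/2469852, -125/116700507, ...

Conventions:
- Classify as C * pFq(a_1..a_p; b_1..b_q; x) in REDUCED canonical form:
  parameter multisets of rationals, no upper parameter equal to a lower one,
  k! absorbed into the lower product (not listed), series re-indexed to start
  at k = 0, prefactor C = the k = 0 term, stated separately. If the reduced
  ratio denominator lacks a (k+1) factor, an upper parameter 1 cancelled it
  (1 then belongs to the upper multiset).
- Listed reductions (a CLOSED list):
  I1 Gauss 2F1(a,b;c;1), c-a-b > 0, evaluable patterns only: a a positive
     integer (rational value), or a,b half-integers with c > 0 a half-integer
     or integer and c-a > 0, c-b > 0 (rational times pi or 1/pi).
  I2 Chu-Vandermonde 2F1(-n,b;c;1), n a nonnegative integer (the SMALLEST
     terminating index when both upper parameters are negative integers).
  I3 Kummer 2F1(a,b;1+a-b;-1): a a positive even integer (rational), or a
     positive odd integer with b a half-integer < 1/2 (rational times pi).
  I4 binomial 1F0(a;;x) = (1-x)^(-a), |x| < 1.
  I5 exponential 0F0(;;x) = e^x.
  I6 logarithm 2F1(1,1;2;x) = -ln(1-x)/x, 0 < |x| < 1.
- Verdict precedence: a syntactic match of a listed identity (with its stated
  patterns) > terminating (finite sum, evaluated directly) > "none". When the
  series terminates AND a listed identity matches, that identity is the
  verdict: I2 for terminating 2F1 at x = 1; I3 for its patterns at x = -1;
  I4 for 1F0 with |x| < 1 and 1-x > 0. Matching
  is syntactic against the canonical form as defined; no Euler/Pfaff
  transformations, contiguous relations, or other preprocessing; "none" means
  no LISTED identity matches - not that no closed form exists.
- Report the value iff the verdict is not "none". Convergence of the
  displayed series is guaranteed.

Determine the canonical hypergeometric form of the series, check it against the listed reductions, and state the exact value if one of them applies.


Canonical form: C = 3/4 times 0F2 with upper {-}, lower {-1/4, 1/5}, x = 1/3. Verdict: none (x = 1/3): each listed identity misses the multisets {-} ; {-1/4, 1/5}.

The tell: from the first term 3/4: (1)_k (prefactor 3/4) is k! itself.
Step ratio: r(k) = (1/3) * 1 / [(k-1/4) (k+1/5) (k+1)] - poly over poly, x = (1/3) from leading terms; C = 3/4 at k = 0.


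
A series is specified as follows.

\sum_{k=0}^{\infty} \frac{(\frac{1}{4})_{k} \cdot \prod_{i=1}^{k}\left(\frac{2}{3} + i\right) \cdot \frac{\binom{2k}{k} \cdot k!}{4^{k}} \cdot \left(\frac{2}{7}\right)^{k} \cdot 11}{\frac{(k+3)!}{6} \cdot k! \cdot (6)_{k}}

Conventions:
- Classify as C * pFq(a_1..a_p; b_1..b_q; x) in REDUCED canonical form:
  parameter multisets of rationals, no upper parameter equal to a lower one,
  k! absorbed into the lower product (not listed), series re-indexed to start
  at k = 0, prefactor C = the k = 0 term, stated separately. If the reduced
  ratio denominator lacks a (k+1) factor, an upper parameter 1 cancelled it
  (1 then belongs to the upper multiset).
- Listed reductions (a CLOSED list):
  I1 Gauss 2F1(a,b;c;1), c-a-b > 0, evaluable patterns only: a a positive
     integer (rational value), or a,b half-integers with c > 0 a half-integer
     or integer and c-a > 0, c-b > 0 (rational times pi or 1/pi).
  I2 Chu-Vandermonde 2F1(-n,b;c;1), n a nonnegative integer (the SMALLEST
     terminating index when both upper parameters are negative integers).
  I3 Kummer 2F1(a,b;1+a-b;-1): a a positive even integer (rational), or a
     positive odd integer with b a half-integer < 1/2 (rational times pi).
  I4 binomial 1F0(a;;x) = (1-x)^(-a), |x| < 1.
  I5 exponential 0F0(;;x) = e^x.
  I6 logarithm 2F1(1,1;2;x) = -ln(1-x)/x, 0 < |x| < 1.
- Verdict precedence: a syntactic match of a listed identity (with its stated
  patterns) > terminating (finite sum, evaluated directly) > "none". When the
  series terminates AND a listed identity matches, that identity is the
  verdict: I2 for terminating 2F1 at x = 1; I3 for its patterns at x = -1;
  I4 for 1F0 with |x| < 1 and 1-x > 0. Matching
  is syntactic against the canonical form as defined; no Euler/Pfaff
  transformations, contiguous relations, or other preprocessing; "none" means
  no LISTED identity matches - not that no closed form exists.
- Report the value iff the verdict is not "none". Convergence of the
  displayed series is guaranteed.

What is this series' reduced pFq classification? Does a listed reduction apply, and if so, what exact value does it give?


This is 11 * 3F2(\frac{1}{4}, \frac{1}{2}, \frac{5}{3}; 4, 6; \frac{2}{7}) in reduced canonical form. Verdict: none - this 3F2 at x = \frac{2}{7} matches no listed pattern, and upper {\frac{1}{4}, \frac{1}{2}, \frac{5}{3}} holds no stopper.

First insight: with t_0 = 11, C(2k,k) (C = 11) equals 4^k (1/2)_k / k!.
Ratio: r(k) = \frac{2}{7} * (k+\frac{1}{4}) (k+\frac{1}{2}) (k+\frac{5}{3}) / [(k+4) (k+6) (k+1)] - rational in k, leading ratio \frac{2}{7}; with t_0 = 11, classification follows.


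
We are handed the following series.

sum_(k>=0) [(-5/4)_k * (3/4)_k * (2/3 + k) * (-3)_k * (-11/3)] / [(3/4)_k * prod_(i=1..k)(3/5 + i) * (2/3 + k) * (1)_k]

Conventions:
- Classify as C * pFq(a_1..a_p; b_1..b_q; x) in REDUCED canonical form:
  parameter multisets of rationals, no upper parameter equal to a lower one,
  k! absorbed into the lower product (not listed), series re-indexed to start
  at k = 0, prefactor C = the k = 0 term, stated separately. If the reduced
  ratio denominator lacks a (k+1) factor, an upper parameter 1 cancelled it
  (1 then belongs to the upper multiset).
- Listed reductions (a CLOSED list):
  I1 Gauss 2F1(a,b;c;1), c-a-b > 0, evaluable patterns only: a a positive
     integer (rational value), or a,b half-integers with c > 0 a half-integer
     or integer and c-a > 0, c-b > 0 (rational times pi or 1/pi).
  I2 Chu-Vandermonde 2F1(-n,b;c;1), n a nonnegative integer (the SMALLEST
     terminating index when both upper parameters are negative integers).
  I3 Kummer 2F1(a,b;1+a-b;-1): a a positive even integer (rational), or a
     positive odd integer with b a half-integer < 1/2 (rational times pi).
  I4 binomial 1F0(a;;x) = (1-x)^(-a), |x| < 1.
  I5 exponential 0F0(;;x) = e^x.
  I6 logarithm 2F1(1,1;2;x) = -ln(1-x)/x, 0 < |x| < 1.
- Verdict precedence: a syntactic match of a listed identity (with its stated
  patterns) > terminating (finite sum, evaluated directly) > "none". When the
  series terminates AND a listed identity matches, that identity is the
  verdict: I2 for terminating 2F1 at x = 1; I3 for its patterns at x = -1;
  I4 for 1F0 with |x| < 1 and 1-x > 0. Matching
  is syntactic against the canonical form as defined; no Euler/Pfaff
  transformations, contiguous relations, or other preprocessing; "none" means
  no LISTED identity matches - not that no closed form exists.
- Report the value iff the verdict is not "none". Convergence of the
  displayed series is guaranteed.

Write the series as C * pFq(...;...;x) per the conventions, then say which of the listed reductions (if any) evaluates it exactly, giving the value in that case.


Key step: t_0 = -11/3 here, and (1)_k (C = -11/3, x = 1) is k! itself.
Consecutive-term ratio: r(k) = 1 * (k-3) (k-5/4) / [(k+8/5) (k+1)] - rational in k. x = 1; t_0 = -11/3; negate the roots.

x = 1 here; the reduced form reads 2F1, upper {-3, -5/4}, lower {8/5}, C = -11/3. Verdict: Vandermonde's identity (I2) matches (terminating 2F1 at x = 1 with n = 3, b = -5/4, c = 8/5). Sum: -1561021/119808.


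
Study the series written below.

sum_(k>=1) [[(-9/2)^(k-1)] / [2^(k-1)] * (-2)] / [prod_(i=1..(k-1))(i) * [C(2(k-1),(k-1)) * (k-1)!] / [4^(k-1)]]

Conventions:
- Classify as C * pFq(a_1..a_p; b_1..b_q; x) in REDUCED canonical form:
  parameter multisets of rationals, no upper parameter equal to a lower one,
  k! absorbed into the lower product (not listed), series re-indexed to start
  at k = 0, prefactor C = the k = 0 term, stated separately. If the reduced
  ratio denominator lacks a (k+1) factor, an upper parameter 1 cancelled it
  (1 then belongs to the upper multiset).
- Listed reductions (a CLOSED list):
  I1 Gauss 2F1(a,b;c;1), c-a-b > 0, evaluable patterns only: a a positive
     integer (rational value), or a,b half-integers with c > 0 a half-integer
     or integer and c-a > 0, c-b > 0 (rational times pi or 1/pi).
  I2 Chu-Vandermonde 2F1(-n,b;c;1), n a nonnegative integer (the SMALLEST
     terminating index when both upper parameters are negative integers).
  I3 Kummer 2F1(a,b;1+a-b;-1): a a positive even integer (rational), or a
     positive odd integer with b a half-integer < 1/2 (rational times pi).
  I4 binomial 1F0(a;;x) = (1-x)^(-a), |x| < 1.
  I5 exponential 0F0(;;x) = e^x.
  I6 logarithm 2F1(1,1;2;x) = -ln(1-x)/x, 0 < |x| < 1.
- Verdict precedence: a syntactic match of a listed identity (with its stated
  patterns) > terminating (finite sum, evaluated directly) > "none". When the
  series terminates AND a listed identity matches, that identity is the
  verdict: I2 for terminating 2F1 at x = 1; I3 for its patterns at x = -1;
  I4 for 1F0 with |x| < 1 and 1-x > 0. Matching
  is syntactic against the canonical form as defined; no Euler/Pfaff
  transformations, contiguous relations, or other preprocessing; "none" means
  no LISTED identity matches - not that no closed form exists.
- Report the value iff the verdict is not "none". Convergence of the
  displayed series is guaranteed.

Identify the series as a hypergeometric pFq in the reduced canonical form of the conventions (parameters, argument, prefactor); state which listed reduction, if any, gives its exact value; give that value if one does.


Classification (C = -2): 0F1 with upper {-}, lower {1/2}, argument x = -9/4. Verdict: none. Every listed pattern misses the 0F1 form at -9/4, upper {-}.

First insight: from the first term -2: the lower central binomial (C = -2) hides (1/2)_k.
Ratio: r(k) = (-9/4) * 1 / [(k+1/2) (k+1)] - poly over poly, x = (-9/4) from leading terms; C = -2 at k = 0.


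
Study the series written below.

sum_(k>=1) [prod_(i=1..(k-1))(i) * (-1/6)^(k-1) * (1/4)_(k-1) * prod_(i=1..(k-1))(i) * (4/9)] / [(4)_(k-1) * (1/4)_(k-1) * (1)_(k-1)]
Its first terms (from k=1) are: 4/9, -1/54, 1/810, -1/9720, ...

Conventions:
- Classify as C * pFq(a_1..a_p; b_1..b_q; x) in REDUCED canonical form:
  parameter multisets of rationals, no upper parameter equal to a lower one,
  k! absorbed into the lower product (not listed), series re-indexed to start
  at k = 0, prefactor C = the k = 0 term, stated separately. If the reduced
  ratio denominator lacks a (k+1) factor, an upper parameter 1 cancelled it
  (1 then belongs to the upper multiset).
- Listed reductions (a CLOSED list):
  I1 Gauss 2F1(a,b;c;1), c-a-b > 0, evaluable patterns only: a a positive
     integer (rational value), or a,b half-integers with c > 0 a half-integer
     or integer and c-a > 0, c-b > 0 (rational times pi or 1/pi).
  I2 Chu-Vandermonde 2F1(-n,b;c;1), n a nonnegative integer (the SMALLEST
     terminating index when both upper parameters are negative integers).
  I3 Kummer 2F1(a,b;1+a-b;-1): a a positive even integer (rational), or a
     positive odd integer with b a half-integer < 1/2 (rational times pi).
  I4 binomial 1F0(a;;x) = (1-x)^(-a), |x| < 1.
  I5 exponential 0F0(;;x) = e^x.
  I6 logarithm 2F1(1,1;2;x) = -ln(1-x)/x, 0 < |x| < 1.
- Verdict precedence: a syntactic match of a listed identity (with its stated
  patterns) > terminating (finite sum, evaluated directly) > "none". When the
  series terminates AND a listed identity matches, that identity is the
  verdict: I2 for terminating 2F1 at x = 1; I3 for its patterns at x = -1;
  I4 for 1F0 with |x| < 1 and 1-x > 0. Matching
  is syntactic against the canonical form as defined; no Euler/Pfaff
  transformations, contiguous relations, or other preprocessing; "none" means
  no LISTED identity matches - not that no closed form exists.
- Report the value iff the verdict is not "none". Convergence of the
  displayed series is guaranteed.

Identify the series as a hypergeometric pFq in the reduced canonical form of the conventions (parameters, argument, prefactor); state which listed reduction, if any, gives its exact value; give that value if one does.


This is 4/9 * 2F1(1, 1; 4; -1/6) in reduced canonical form. Verdict: no listed reduction: x = -1/6 and upper {1, 1} fail every I1-I6 pattern.

Key observation: t_0 being 4/9, (1)_k (prefactor 4/9) is k! itself.
Step ratio: r(k) = (-1/6) * (k+1) (k+1) / [(k+4) (k+1)] - rational; roots negated = parameters, x = (-1/6), C = 4/9.


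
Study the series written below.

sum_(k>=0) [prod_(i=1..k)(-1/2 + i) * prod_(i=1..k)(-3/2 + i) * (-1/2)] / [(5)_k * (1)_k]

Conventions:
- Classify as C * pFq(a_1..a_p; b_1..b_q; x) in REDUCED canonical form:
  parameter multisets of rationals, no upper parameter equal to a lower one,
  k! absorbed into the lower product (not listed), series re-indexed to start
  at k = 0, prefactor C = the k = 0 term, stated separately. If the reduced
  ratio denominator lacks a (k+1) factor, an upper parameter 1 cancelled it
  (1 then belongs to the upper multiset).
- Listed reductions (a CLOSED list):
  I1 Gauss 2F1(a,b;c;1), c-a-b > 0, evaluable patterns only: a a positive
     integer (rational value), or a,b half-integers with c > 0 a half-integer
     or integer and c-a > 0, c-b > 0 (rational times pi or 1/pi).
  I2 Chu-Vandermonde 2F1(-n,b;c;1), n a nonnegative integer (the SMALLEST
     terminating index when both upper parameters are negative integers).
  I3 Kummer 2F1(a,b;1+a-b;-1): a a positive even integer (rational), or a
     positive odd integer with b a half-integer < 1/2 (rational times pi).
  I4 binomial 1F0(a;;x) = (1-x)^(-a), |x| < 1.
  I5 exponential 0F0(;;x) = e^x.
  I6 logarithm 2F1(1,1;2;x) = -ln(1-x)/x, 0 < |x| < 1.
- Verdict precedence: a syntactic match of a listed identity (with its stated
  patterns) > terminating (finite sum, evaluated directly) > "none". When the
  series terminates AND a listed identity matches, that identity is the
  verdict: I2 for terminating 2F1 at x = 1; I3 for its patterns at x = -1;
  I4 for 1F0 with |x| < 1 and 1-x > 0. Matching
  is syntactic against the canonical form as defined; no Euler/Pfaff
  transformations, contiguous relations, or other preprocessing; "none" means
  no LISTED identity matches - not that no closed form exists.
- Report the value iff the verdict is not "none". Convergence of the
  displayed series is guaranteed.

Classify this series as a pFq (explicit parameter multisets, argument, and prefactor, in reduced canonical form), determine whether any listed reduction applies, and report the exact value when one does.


Reduced: x = 1, 2F1, upper = {-1/2, 1/2}, lower = {5}, C = -1/2. Verdict: this is Gauss (I1, half-integer pattern) (x = 1; upper {-1/2, 1/2} half-integers, c = 5 in the evaluable pattern). Exact value: (-16384/11025) / pi.

First insight: t_0 being -1/2, (1)_k (prefactor -1/2) is k! itself.
Term ratio: r(k) = 1 * (k-1/2) (k+1/2) / [(k+5) (k+1)] - rational in k. x = 1; t_0 = -1/2; negate the roots.


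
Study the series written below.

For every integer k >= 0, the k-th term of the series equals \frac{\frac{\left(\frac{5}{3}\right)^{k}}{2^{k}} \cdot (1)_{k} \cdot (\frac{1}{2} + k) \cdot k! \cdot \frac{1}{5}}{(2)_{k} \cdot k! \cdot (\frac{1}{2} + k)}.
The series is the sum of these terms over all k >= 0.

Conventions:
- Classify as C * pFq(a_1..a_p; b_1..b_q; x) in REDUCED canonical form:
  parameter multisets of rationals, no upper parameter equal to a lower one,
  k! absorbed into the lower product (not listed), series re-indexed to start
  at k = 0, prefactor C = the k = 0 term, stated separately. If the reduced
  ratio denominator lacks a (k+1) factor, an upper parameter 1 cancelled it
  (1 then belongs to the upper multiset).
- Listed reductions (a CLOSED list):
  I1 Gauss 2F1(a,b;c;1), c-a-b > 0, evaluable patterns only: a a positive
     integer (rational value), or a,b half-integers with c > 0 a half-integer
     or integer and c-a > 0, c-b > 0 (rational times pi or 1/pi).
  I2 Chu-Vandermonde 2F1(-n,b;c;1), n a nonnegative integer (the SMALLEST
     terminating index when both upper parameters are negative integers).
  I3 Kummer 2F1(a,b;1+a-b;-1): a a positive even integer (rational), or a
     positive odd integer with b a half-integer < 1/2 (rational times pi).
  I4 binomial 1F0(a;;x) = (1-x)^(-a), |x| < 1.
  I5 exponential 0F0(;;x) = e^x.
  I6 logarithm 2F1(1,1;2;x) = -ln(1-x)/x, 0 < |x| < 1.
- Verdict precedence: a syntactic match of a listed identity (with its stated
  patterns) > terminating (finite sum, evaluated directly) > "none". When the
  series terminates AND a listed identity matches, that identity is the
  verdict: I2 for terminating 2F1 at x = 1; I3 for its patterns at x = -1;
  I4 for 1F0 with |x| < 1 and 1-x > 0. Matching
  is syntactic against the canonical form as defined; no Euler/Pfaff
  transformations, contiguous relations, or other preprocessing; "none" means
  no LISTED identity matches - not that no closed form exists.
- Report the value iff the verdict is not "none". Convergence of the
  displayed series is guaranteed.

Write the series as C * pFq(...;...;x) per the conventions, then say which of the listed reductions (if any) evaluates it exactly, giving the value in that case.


Prefactor \frac{1}{5}, argument \frac{5}{6}: 2F1 with upper {1, 1} over lower {2}. Verdict (x = \frac{5}{6}): logarithm (I6) applies (the logarithm: parameters (1,1;2), x = \frac{5}{6}). Its exact value is \left(-\frac{6}{25}\right) \cdot \ln\left(\frac{1}{6}\right).

Key observation: from the first term \frac{1}{5}: the two k-th powers (C = 1/5, x = 5/6) combine into one argument.
Consecutive-term ratio: r(k) = \frac{5}{6} * (k+1) (k+1) / [(k+2) (k+1)] - rational in k, leading ratio \frac{5}{6}; with t_0 = \frac{1}{5}, classification follows.


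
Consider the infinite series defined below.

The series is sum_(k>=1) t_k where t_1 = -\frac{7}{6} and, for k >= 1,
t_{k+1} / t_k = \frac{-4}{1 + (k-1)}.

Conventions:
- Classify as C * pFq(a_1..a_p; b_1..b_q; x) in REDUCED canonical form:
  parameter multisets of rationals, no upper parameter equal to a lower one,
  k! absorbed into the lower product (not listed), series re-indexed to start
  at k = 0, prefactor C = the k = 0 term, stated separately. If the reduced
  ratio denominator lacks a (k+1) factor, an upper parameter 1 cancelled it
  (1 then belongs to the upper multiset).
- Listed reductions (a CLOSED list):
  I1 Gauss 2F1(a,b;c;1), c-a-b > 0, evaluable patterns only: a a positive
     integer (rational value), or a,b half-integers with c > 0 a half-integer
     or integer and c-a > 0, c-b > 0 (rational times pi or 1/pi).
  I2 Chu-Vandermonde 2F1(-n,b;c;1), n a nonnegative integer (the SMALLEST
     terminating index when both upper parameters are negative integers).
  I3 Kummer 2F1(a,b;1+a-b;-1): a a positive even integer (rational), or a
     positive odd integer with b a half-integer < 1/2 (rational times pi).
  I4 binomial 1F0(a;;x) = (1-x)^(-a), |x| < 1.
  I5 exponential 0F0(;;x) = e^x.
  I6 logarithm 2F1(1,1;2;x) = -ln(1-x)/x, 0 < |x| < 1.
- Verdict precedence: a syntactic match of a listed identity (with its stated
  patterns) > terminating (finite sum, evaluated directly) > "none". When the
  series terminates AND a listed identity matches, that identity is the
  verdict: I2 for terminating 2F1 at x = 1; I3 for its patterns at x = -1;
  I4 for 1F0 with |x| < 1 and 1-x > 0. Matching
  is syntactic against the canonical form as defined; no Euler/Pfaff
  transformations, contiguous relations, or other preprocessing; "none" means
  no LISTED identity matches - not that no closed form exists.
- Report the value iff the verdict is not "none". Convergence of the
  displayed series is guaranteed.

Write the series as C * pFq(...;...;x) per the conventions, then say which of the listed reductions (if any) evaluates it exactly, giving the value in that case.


The tell: with t_0 = -\frac{7}{6}, the expanded ratio factors over Q; prefactor -7/6, roots give parameters.
Step ratio: r(k) = -4 * 1 / [(k+1)] - rational; roots negated = parameters, x = -4, C = -\frac{7}{6}.

Prefactor -\frac{7}{6}, argument -4: 0F0 with upper {-} over lower {-}. Verdict: exponential (I5) matches (the 0F0 exponential series at x = -4). Its exact value is \left(-\frac{7}{6}\right) \cdot e^{-4}.
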